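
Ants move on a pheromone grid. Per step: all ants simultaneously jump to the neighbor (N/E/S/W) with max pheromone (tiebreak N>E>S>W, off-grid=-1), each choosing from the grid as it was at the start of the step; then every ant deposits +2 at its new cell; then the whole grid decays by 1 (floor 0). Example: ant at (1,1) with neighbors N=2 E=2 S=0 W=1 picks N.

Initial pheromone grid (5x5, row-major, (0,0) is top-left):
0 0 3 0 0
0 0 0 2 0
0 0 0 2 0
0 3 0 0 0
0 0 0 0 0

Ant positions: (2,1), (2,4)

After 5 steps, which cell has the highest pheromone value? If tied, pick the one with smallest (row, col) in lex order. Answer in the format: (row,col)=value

Answer: (3,1)=4

Derivation:
Step 1: ant0:(2,1)->S->(3,1) | ant1:(2,4)->W->(2,3)
  grid max=4 at (3,1)
Step 2: ant0:(3,1)->N->(2,1) | ant1:(2,3)->N->(1,3)
  grid max=3 at (3,1)
Step 3: ant0:(2,1)->S->(3,1) | ant1:(1,3)->S->(2,3)
  grid max=4 at (3,1)
Step 4: ant0:(3,1)->N->(2,1) | ant1:(2,3)->N->(1,3)
  grid max=3 at (3,1)
Step 5: ant0:(2,1)->S->(3,1) | ant1:(1,3)->S->(2,3)
  grid max=4 at (3,1)
Final grid:
  0 0 0 0 0
  0 0 0 1 0
  0 0 0 3 0
  0 4 0 0 0
  0 0 0 0 0
Max pheromone 4 at (3,1)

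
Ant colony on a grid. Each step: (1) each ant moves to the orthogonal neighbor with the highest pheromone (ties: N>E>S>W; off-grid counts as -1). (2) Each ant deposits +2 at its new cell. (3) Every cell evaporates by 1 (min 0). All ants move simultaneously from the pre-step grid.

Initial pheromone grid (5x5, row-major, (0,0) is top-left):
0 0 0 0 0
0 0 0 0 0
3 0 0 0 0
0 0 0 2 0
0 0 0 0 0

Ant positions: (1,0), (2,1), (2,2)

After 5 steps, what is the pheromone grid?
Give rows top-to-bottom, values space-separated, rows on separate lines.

After step 1: ants at (2,0),(2,0),(1,2)
  0 0 0 0 0
  0 0 1 0 0
  6 0 0 0 0
  0 0 0 1 0
  0 0 0 0 0
After step 2: ants at (1,0),(1,0),(0,2)
  0 0 1 0 0
  3 0 0 0 0
  5 0 0 0 0
  0 0 0 0 0
  0 0 0 0 0
After step 3: ants at (2,0),(2,0),(0,3)
  0 0 0 1 0
  2 0 0 0 0
  8 0 0 0 0
  0 0 0 0 0
  0 0 0 0 0
After step 4: ants at (1,0),(1,0),(0,4)
  0 0 0 0 1
  5 0 0 0 0
  7 0 0 0 0
  0 0 0 0 0
  0 0 0 0 0
After step 5: ants at (2,0),(2,0),(1,4)
  0 0 0 0 0
  4 0 0 0 1
  10 0 0 0 0
  0 0 0 0 0
  0 0 0 0 0

0 0 0 0 0
4 0 0 0 1
10 0 0 0 0
0 0 0 0 0
0 0 0 0 0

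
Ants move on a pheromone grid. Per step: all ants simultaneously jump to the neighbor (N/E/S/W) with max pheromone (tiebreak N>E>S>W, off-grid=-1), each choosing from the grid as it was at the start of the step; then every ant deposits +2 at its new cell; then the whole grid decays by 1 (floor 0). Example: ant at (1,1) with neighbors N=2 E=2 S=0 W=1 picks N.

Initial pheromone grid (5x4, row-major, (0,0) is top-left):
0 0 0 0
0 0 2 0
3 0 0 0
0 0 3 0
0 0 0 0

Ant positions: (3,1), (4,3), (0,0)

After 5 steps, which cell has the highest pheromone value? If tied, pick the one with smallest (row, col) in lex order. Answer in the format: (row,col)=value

Step 1: ant0:(3,1)->E->(3,2) | ant1:(4,3)->N->(3,3) | ant2:(0,0)->E->(0,1)
  grid max=4 at (3,2)
Step 2: ant0:(3,2)->E->(3,3) | ant1:(3,3)->W->(3,2) | ant2:(0,1)->E->(0,2)
  grid max=5 at (3,2)
Step 3: ant0:(3,3)->W->(3,2) | ant1:(3,2)->E->(3,3) | ant2:(0,2)->E->(0,3)
  grid max=6 at (3,2)
Step 4: ant0:(3,2)->E->(3,3) | ant1:(3,3)->W->(3,2) | ant2:(0,3)->S->(1,3)
  grid max=7 at (3,2)
Step 5: ant0:(3,3)->W->(3,2) | ant1:(3,2)->E->(3,3) | ant2:(1,3)->N->(0,3)
  grid max=8 at (3,2)
Final grid:
  0 0 0 1
  0 0 0 0
  0 0 0 0
  0 0 8 5
  0 0 0 0
Max pheromone 8 at (3,2)

Answer: (3,2)=8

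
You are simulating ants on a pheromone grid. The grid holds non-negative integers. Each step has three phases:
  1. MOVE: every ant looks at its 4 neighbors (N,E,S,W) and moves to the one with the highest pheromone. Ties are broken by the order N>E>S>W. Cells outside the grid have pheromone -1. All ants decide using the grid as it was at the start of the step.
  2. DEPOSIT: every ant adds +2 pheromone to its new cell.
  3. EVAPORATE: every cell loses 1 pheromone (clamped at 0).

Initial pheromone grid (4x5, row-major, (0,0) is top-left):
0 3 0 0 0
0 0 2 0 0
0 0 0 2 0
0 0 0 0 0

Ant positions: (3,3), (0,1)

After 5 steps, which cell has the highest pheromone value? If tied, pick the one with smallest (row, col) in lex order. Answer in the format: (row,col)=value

Step 1: ant0:(3,3)->N->(2,3) | ant1:(0,1)->E->(0,2)
  grid max=3 at (2,3)
Step 2: ant0:(2,3)->N->(1,3) | ant1:(0,2)->W->(0,1)
  grid max=3 at (0,1)
Step 3: ant0:(1,3)->S->(2,3) | ant1:(0,1)->E->(0,2)
  grid max=3 at (2,3)
Step 4: ant0:(2,3)->N->(1,3) | ant1:(0,2)->W->(0,1)
  grid max=3 at (0,1)
Step 5: ant0:(1,3)->S->(2,3) | ant1:(0,1)->E->(0,2)
  grid max=3 at (2,3)
Final grid:
  0 2 1 0 0
  0 0 0 0 0
  0 0 0 3 0
  0 0 0 0 0
Max pheromone 3 at (2,3)

Answer: (2,3)=3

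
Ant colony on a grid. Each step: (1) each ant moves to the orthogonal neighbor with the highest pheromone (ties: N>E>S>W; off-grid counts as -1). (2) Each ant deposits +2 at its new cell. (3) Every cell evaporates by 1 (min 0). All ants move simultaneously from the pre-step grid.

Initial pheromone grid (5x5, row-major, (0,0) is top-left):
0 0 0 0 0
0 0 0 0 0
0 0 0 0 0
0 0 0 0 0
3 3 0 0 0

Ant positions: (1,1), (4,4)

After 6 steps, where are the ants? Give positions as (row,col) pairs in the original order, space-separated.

Step 1: ant0:(1,1)->N->(0,1) | ant1:(4,4)->N->(3,4)
  grid max=2 at (4,0)
Step 2: ant0:(0,1)->E->(0,2) | ant1:(3,4)->N->(2,4)
  grid max=1 at (0,2)
Step 3: ant0:(0,2)->E->(0,3) | ant1:(2,4)->N->(1,4)
  grid max=1 at (0,3)
Step 4: ant0:(0,3)->E->(0,4) | ant1:(1,4)->N->(0,4)
  grid max=3 at (0,4)
Step 5: ant0:(0,4)->S->(1,4) | ant1:(0,4)->S->(1,4)
  grid max=3 at (1,4)
Step 6: ant0:(1,4)->N->(0,4) | ant1:(1,4)->N->(0,4)
  grid max=5 at (0,4)

(0,4) (0,4)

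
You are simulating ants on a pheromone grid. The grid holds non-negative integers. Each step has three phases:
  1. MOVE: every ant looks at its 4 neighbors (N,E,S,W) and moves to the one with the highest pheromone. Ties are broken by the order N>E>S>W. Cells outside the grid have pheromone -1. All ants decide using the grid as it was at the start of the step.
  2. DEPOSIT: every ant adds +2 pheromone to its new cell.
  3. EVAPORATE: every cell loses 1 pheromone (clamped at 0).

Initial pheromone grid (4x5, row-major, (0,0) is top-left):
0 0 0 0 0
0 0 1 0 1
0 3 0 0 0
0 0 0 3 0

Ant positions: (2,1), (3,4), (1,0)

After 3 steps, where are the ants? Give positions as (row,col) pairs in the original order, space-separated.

Step 1: ant0:(2,1)->N->(1,1) | ant1:(3,4)->W->(3,3) | ant2:(1,0)->N->(0,0)
  grid max=4 at (3,3)
Step 2: ant0:(1,1)->S->(2,1) | ant1:(3,3)->N->(2,3) | ant2:(0,0)->E->(0,1)
  grid max=3 at (2,1)
Step 3: ant0:(2,1)->N->(1,1) | ant1:(2,3)->S->(3,3) | ant2:(0,1)->E->(0,2)
  grid max=4 at (3,3)

(1,1) (3,3) (0,2)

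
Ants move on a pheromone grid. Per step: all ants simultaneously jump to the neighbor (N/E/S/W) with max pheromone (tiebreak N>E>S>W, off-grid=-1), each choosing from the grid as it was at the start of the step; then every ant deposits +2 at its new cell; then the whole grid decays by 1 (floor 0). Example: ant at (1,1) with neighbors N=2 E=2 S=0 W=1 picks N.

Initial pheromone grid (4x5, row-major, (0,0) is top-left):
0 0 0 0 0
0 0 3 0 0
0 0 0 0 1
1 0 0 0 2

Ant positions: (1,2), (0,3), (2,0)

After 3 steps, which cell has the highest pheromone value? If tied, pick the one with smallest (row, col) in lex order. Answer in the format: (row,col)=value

Answer: (1,2)=2

Derivation:
Step 1: ant0:(1,2)->N->(0,2) | ant1:(0,3)->E->(0,4) | ant2:(2,0)->S->(3,0)
  grid max=2 at (1,2)
Step 2: ant0:(0,2)->S->(1,2) | ant1:(0,4)->S->(1,4) | ant2:(3,0)->N->(2,0)
  grid max=3 at (1,2)
Step 3: ant0:(1,2)->N->(0,2) | ant1:(1,4)->N->(0,4) | ant2:(2,0)->S->(3,0)
  grid max=2 at (1,2)
Final grid:
  0 0 1 0 1
  0 0 2 0 0
  0 0 0 0 0
  2 0 0 0 0
Max pheromone 2 at (1,2)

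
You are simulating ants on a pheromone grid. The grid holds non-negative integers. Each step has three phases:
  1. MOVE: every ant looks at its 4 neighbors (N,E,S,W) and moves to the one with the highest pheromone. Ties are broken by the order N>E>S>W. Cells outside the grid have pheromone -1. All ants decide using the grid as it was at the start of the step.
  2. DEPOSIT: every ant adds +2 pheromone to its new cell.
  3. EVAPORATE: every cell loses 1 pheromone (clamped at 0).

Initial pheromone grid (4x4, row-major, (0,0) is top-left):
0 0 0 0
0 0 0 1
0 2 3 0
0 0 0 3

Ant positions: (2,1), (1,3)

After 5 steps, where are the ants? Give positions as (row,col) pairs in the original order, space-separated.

Step 1: ant0:(2,1)->E->(2,2) | ant1:(1,3)->N->(0,3)
  grid max=4 at (2,2)
Step 2: ant0:(2,2)->W->(2,1) | ant1:(0,3)->S->(1,3)
  grid max=3 at (2,2)
Step 3: ant0:(2,1)->E->(2,2) | ant1:(1,3)->N->(0,3)
  grid max=4 at (2,2)
Step 4: ant0:(2,2)->W->(2,1) | ant1:(0,3)->S->(1,3)
  grid max=3 at (2,2)
Step 5: ant0:(2,1)->E->(2,2) | ant1:(1,3)->N->(0,3)
  grid max=4 at (2,2)

(2,2) (0,3)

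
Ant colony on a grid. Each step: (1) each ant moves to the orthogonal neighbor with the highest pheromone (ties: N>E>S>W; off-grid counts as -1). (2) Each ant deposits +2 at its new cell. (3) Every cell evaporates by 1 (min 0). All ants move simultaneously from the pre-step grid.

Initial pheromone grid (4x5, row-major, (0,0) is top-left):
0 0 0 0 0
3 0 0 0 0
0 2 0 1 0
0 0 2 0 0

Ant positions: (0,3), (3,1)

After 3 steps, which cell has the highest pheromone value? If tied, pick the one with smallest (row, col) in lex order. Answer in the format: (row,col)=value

Answer: (2,1)=3

Derivation:
Step 1: ant0:(0,3)->E->(0,4) | ant1:(3,1)->N->(2,1)
  grid max=3 at (2,1)
Step 2: ant0:(0,4)->S->(1,4) | ant1:(2,1)->N->(1,1)
  grid max=2 at (2,1)
Step 3: ant0:(1,4)->N->(0,4) | ant1:(1,1)->S->(2,1)
  grid max=3 at (2,1)
Final grid:
  0 0 0 0 1
  0 0 0 0 0
  0 3 0 0 0
  0 0 0 0 0
Max pheromone 3 at (2,1)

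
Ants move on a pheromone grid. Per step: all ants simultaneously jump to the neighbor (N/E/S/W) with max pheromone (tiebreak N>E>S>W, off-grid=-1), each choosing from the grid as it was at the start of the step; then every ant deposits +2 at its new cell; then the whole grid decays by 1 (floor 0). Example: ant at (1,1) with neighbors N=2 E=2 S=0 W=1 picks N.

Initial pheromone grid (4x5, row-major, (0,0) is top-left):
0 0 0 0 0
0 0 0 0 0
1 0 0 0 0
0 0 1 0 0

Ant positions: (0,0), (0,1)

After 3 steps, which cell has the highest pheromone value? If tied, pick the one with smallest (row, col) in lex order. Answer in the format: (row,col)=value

Answer: (0,1)=3

Derivation:
Step 1: ant0:(0,0)->E->(0,1) | ant1:(0,1)->E->(0,2)
  grid max=1 at (0,1)
Step 2: ant0:(0,1)->E->(0,2) | ant1:(0,2)->W->(0,1)
  grid max=2 at (0,1)
Step 3: ant0:(0,2)->W->(0,1) | ant1:(0,1)->E->(0,2)
  grid max=3 at (0,1)
Final grid:
  0 3 3 0 0
  0 0 0 0 0
  0 0 0 0 0
  0 0 0 0 0
Max pheromone 3 at (0,1)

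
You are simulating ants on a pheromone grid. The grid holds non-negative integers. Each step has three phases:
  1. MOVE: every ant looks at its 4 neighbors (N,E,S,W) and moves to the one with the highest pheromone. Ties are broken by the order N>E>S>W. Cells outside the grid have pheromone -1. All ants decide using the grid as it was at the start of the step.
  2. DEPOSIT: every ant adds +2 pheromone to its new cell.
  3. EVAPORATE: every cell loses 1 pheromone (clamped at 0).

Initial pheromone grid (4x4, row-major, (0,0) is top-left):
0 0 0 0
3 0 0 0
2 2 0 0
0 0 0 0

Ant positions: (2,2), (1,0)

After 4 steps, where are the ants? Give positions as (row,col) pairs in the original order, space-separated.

Step 1: ant0:(2,2)->W->(2,1) | ant1:(1,0)->S->(2,0)
  grid max=3 at (2,0)
Step 2: ant0:(2,1)->W->(2,0) | ant1:(2,0)->E->(2,1)
  grid max=4 at (2,0)
Step 3: ant0:(2,0)->E->(2,1) | ant1:(2,1)->W->(2,0)
  grid max=5 at (2,0)
Step 4: ant0:(2,1)->W->(2,0) | ant1:(2,0)->E->(2,1)
  grid max=6 at (2,0)

(2,0) (2,1)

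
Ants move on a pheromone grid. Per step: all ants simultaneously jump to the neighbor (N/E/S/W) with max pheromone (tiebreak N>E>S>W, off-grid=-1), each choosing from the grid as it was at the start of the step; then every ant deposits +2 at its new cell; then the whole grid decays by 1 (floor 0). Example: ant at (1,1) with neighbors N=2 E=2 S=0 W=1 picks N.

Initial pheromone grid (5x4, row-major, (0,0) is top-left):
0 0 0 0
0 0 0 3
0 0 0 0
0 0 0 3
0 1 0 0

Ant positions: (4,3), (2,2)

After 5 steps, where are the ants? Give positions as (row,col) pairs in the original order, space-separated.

Step 1: ant0:(4,3)->N->(3,3) | ant1:(2,2)->N->(1,2)
  grid max=4 at (3,3)
Step 2: ant0:(3,3)->N->(2,3) | ant1:(1,2)->E->(1,3)
  grid max=3 at (1,3)
Step 3: ant0:(2,3)->N->(1,3) | ant1:(1,3)->S->(2,3)
  grid max=4 at (1,3)
Step 4: ant0:(1,3)->S->(2,3) | ant1:(2,3)->N->(1,3)
  grid max=5 at (1,3)
Step 5: ant0:(2,3)->N->(1,3) | ant1:(1,3)->S->(2,3)
  grid max=6 at (1,3)

(1,3) (2,3)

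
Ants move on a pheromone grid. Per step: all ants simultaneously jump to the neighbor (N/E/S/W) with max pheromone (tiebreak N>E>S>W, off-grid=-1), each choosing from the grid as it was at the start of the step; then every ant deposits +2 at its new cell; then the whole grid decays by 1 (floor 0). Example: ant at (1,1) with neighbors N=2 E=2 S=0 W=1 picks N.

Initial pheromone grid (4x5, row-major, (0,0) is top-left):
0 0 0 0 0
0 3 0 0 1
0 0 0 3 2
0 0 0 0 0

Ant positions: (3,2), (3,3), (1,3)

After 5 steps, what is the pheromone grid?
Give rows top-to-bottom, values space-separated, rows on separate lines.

After step 1: ants at (2,2),(2,3),(2,3)
  0 0 0 0 0
  0 2 0 0 0
  0 0 1 6 1
  0 0 0 0 0
After step 2: ants at (2,3),(2,4),(2,4)
  0 0 0 0 0
  0 1 0 0 0
  0 0 0 7 4
  0 0 0 0 0
After step 3: ants at (2,4),(2,3),(2,3)
  0 0 0 0 0
  0 0 0 0 0
  0 0 0 10 5
  0 0 0 0 0
After step 4: ants at (2,3),(2,4),(2,4)
  0 0 0 0 0
  0 0 0 0 0
  0 0 0 11 8
  0 0 0 0 0
After step 5: ants at (2,4),(2,3),(2,3)
  0 0 0 0 0
  0 0 0 0 0
  0 0 0 14 9
  0 0 0 0 0

0 0 0 0 0
0 0 0 0 0
0 0 0 14 9
0 0 0 0 0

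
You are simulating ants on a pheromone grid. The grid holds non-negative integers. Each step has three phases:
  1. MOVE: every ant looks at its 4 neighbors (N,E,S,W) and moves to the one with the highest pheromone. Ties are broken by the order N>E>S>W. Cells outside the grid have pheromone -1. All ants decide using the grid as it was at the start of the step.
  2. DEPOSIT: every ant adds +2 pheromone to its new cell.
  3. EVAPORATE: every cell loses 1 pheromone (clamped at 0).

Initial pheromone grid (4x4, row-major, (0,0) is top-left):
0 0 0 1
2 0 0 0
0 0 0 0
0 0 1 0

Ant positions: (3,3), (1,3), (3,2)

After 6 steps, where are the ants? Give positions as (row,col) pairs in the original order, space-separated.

Step 1: ant0:(3,3)->W->(3,2) | ant1:(1,3)->N->(0,3) | ant2:(3,2)->N->(2,2)
  grid max=2 at (0,3)
Step 2: ant0:(3,2)->N->(2,2) | ant1:(0,3)->S->(1,3) | ant2:(2,2)->S->(3,2)
  grid max=3 at (3,2)
Step 3: ant0:(2,2)->S->(3,2) | ant1:(1,3)->N->(0,3) | ant2:(3,2)->N->(2,2)
  grid max=4 at (3,2)
Step 4: ant0:(3,2)->N->(2,2) | ant1:(0,3)->S->(1,3) | ant2:(2,2)->S->(3,2)
  grid max=5 at (3,2)
Step 5: ant0:(2,2)->S->(3,2) | ant1:(1,3)->N->(0,3) | ant2:(3,2)->N->(2,2)
  grid max=6 at (3,2)
Step 6: ant0:(3,2)->N->(2,2) | ant1:(0,3)->S->(1,3) | ant2:(2,2)->S->(3,2)
  grid max=7 at (3,2)

(2,2) (1,3) (3,2)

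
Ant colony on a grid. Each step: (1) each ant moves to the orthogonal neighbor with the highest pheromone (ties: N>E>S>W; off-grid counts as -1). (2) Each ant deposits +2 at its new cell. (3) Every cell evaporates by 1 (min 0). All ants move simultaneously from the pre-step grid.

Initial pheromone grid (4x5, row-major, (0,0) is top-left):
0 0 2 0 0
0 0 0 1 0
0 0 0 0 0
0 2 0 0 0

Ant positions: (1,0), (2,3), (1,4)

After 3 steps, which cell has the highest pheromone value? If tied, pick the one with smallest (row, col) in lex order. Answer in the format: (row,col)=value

Answer: (1,3)=6

Derivation:
Step 1: ant0:(1,0)->N->(0,0) | ant1:(2,3)->N->(1,3) | ant2:(1,4)->W->(1,3)
  grid max=4 at (1,3)
Step 2: ant0:(0,0)->E->(0,1) | ant1:(1,3)->N->(0,3) | ant2:(1,3)->N->(0,3)
  grid max=3 at (0,3)
Step 3: ant0:(0,1)->E->(0,2) | ant1:(0,3)->S->(1,3) | ant2:(0,3)->S->(1,3)
  grid max=6 at (1,3)
Final grid:
  0 0 1 2 0
  0 0 0 6 0
  0 0 0 0 0
  0 0 0 0 0
Max pheromone 6 at (1,3)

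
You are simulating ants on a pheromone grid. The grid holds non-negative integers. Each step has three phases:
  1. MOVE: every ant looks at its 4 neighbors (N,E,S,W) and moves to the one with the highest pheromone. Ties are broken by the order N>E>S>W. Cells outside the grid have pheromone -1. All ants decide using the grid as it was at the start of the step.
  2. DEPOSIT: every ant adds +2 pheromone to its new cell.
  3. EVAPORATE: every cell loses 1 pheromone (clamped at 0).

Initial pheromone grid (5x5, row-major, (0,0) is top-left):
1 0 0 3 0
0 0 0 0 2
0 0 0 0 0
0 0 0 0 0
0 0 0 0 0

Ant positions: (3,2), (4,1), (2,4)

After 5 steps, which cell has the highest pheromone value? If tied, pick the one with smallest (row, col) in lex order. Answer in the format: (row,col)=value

Answer: (1,4)=3

Derivation:
Step 1: ant0:(3,2)->N->(2,2) | ant1:(4,1)->N->(3,1) | ant2:(2,4)->N->(1,4)
  grid max=3 at (1,4)
Step 2: ant0:(2,2)->N->(1,2) | ant1:(3,1)->N->(2,1) | ant2:(1,4)->N->(0,4)
  grid max=2 at (1,4)
Step 3: ant0:(1,2)->N->(0,2) | ant1:(2,1)->N->(1,1) | ant2:(0,4)->S->(1,4)
  grid max=3 at (1,4)
Step 4: ant0:(0,2)->E->(0,3) | ant1:(1,1)->N->(0,1) | ant2:(1,4)->N->(0,4)
  grid max=2 at (1,4)
Step 5: ant0:(0,3)->E->(0,4) | ant1:(0,1)->E->(0,2) | ant2:(0,4)->S->(1,4)
  grid max=3 at (1,4)
Final grid:
  0 0 1 0 2
  0 0 0 0 3
  0 0 0 0 0
  0 0 0 0 0
  0 0 0 0 0
Max pheromone 3 at (1,4)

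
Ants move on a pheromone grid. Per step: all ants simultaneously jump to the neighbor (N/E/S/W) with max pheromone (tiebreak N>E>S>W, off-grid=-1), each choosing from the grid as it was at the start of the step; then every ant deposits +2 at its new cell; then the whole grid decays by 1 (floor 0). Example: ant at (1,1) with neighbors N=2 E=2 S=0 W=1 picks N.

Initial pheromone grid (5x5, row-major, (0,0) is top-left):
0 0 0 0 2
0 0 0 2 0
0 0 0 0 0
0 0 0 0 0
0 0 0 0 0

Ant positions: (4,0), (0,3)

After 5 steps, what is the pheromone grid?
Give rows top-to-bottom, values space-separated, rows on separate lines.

After step 1: ants at (3,0),(0,4)
  0 0 0 0 3
  0 0 0 1 0
  0 0 0 0 0
  1 0 0 0 0
  0 0 0 0 0
After step 2: ants at (2,0),(1,4)
  0 0 0 0 2
  0 0 0 0 1
  1 0 0 0 0
  0 0 0 0 0
  0 0 0 0 0
After step 3: ants at (1,0),(0,4)
  0 0 0 0 3
  1 0 0 0 0
  0 0 0 0 0
  0 0 0 0 0
  0 0 0 0 0
After step 4: ants at (0,0),(1,4)
  1 0 0 0 2
  0 0 0 0 1
  0 0 0 0 0
  0 0 0 0 0
  0 0 0 0 0
After step 5: ants at (0,1),(0,4)
  0 1 0 0 3
  0 0 0 0 0
  0 0 0 0 0
  0 0 0 0 0
  0 0 0 0 0

0 1 0 0 3
0 0 0 0 0
0 0 0 0 0
0 0 0 0 0
0 0 0 0 0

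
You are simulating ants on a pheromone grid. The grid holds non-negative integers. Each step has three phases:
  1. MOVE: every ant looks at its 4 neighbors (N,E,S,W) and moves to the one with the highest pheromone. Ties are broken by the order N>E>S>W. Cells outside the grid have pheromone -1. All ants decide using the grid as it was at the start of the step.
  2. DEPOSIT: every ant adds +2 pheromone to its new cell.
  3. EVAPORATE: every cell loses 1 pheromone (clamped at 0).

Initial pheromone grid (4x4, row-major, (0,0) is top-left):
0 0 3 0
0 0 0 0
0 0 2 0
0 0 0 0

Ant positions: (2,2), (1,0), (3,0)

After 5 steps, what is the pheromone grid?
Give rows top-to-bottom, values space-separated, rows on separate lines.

After step 1: ants at (1,2),(0,0),(2,0)
  1 0 2 0
  0 0 1 0
  1 0 1 0
  0 0 0 0
After step 2: ants at (0,2),(0,1),(1,0)
  0 1 3 0
  1 0 0 0
  0 0 0 0
  0 0 0 0
After step 3: ants at (0,1),(0,2),(0,0)
  1 2 4 0
  0 0 0 0
  0 0 0 0
  0 0 0 0
After step 4: ants at (0,2),(0,1),(0,1)
  0 5 5 0
  0 0 0 0
  0 0 0 0
  0 0 0 0
After step 5: ants at (0,1),(0,2),(0,2)
  0 6 8 0
  0 0 0 0
  0 0 0 0
  0 0 0 0

0 6 8 0
0 0 0 0
0 0 0 0
0 0 0 0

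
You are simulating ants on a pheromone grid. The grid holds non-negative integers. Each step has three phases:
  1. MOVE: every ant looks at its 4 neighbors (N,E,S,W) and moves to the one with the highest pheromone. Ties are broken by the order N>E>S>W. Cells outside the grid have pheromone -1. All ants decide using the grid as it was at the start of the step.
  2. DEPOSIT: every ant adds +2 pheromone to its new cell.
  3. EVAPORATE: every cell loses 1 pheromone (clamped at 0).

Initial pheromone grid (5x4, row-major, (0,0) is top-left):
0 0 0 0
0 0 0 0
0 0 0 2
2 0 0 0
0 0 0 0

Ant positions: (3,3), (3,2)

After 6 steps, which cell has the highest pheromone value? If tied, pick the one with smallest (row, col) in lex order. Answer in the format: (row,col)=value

Answer: (2,3)=8

Derivation:
Step 1: ant0:(3,3)->N->(2,3) | ant1:(3,2)->N->(2,2)
  grid max=3 at (2,3)
Step 2: ant0:(2,3)->W->(2,2) | ant1:(2,2)->E->(2,3)
  grid max=4 at (2,3)
Step 3: ant0:(2,2)->E->(2,3) | ant1:(2,3)->W->(2,2)
  grid max=5 at (2,3)
Step 4: ant0:(2,3)->W->(2,2) | ant1:(2,2)->E->(2,3)
  grid max=6 at (2,3)
Step 5: ant0:(2,2)->E->(2,3) | ant1:(2,3)->W->(2,2)
  grid max=7 at (2,3)
Step 6: ant0:(2,3)->W->(2,2) | ant1:(2,2)->E->(2,3)
  grid max=8 at (2,3)
Final grid:
  0 0 0 0
  0 0 0 0
  0 0 6 8
  0 0 0 0
  0 0 0 0
Max pheromone 8 at (2,3)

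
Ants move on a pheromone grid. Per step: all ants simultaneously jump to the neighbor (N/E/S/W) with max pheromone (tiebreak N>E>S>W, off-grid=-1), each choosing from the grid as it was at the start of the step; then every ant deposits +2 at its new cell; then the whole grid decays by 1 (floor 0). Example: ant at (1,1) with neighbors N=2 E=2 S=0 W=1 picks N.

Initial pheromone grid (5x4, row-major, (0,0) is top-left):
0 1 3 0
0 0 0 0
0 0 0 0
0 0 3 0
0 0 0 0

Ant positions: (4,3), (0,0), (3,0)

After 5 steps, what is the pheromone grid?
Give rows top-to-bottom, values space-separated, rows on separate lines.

After step 1: ants at (3,3),(0,1),(2,0)
  0 2 2 0
  0 0 0 0
  1 0 0 0
  0 0 2 1
  0 0 0 0
After step 2: ants at (3,2),(0,2),(1,0)
  0 1 3 0
  1 0 0 0
  0 0 0 0
  0 0 3 0
  0 0 0 0
After step 3: ants at (2,2),(0,1),(0,0)
  1 2 2 0
  0 0 0 0
  0 0 1 0
  0 0 2 0
  0 0 0 0
After step 4: ants at (3,2),(0,2),(0,1)
  0 3 3 0
  0 0 0 0
  0 0 0 0
  0 0 3 0
  0 0 0 0
After step 5: ants at (2,2),(0,1),(0,2)
  0 4 4 0
  0 0 0 0
  0 0 1 0
  0 0 2 0
  0 0 0 0

0 4 4 0
0 0 0 0
0 0 1 0
0 0 2 0
0 0 0 0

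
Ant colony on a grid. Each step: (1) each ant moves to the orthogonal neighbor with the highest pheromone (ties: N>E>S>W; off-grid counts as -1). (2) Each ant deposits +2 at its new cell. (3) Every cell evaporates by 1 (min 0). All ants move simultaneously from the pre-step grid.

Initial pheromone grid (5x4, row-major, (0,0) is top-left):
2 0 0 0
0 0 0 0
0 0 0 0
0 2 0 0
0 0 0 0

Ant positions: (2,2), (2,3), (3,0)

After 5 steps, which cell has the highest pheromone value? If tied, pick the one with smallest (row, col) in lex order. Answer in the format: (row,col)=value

Answer: (1,2)=5

Derivation:
Step 1: ant0:(2,2)->N->(1,2) | ant1:(2,3)->N->(1,3) | ant2:(3,0)->E->(3,1)
  grid max=3 at (3,1)
Step 2: ant0:(1,2)->E->(1,3) | ant1:(1,3)->W->(1,2) | ant2:(3,1)->N->(2,1)
  grid max=2 at (1,2)
Step 3: ant0:(1,3)->W->(1,2) | ant1:(1,2)->E->(1,3) | ant2:(2,1)->S->(3,1)
  grid max=3 at (1,2)
Step 4: ant0:(1,2)->E->(1,3) | ant1:(1,3)->W->(1,2) | ant2:(3,1)->N->(2,1)
  grid max=4 at (1,2)
Step 5: ant0:(1,3)->W->(1,2) | ant1:(1,2)->E->(1,3) | ant2:(2,1)->S->(3,1)
  grid max=5 at (1,2)
Final grid:
  0 0 0 0
  0 0 5 5
  0 0 0 0
  0 3 0 0
  0 0 0 0
Max pheromone 5 at (1,2)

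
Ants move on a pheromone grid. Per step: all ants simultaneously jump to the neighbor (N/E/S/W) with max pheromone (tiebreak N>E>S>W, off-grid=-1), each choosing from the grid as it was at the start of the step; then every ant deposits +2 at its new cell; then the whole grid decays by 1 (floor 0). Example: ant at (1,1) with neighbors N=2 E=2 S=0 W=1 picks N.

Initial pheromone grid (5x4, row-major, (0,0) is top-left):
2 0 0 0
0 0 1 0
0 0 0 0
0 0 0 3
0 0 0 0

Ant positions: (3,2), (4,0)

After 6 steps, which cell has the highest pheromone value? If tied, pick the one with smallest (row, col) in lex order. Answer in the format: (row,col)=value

Answer: (3,3)=3

Derivation:
Step 1: ant0:(3,2)->E->(3,3) | ant1:(4,0)->N->(3,0)
  grid max=4 at (3,3)
Step 2: ant0:(3,3)->N->(2,3) | ant1:(3,0)->N->(2,0)
  grid max=3 at (3,3)
Step 3: ant0:(2,3)->S->(3,3) | ant1:(2,0)->N->(1,0)
  grid max=4 at (3,3)
Step 4: ant0:(3,3)->N->(2,3) | ant1:(1,0)->N->(0,0)
  grid max=3 at (3,3)
Step 5: ant0:(2,3)->S->(3,3) | ant1:(0,0)->E->(0,1)
  grid max=4 at (3,3)
Step 6: ant0:(3,3)->N->(2,3) | ant1:(0,1)->E->(0,2)
  grid max=3 at (3,3)
Final grid:
  0 0 1 0
  0 0 0 0
  0 0 0 1
  0 0 0 3
  0 0 0 0
Max pheromone 3 at (3,3)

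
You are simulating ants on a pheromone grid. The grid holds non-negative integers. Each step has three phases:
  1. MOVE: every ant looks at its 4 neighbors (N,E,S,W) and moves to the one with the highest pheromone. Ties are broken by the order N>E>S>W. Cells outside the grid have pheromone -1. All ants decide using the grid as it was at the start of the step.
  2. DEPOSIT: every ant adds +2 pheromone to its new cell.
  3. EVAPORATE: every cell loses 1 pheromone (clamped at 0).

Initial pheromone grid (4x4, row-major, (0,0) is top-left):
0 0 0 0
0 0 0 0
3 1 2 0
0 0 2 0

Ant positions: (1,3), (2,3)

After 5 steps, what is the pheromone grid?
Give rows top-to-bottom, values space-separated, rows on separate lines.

After step 1: ants at (0,3),(2,2)
  0 0 0 1
  0 0 0 0
  2 0 3 0
  0 0 1 0
After step 2: ants at (1,3),(3,2)
  0 0 0 0
  0 0 0 1
  1 0 2 0
  0 0 2 0
After step 3: ants at (0,3),(2,2)
  0 0 0 1
  0 0 0 0
  0 0 3 0
  0 0 1 0
After step 4: ants at (1,3),(3,2)
  0 0 0 0
  0 0 0 1
  0 0 2 0
  0 0 2 0
After step 5: ants at (0,3),(2,2)
  0 0 0 1
  0 0 0 0
  0 0 3 0
  0 0 1 0

0 0 0 1
0 0 0 0
0 0 3 0
0 0 1 0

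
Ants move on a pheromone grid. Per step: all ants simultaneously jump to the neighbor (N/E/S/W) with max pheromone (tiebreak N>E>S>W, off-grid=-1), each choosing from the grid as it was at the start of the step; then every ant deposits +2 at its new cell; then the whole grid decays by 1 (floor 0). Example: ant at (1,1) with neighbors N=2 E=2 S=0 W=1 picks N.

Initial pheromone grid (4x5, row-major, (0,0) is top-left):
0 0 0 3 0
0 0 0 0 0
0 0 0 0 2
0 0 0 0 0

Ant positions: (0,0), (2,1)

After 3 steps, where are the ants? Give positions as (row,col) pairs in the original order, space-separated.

Step 1: ant0:(0,0)->E->(0,1) | ant1:(2,1)->N->(1,1)
  grid max=2 at (0,3)
Step 2: ant0:(0,1)->S->(1,1) | ant1:(1,1)->N->(0,1)
  grid max=2 at (0,1)
Step 3: ant0:(1,1)->N->(0,1) | ant1:(0,1)->S->(1,1)
  grid max=3 at (0,1)

(0,1) (1,1)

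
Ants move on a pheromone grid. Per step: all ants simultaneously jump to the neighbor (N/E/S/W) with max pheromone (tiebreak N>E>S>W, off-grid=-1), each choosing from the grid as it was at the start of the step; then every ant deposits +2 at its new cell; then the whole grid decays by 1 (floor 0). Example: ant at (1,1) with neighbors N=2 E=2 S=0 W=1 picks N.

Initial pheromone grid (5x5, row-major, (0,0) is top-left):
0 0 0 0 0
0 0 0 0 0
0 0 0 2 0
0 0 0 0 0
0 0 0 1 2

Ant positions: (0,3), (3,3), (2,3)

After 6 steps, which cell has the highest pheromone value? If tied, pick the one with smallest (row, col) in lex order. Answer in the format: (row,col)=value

Step 1: ant0:(0,3)->E->(0,4) | ant1:(3,3)->N->(2,3) | ant2:(2,3)->N->(1,3)
  grid max=3 at (2,3)
Step 2: ant0:(0,4)->S->(1,4) | ant1:(2,3)->N->(1,3) | ant2:(1,3)->S->(2,3)
  grid max=4 at (2,3)
Step 3: ant0:(1,4)->W->(1,3) | ant1:(1,3)->S->(2,3) | ant2:(2,3)->N->(1,3)
  grid max=5 at (1,3)
Step 4: ant0:(1,3)->S->(2,3) | ant1:(2,3)->N->(1,3) | ant2:(1,3)->S->(2,3)
  grid max=8 at (2,3)
Step 5: ant0:(2,3)->N->(1,3) | ant1:(1,3)->S->(2,3) | ant2:(2,3)->N->(1,3)
  grid max=9 at (1,3)
Step 6: ant0:(1,3)->S->(2,3) | ant1:(2,3)->N->(1,3) | ant2:(1,3)->S->(2,3)
  grid max=12 at (2,3)
Final grid:
  0 0 0 0 0
  0 0 0 10 0
  0 0 0 12 0
  0 0 0 0 0
  0 0 0 0 0
Max pheromone 12 at (2,3)

Answer: (2,3)=12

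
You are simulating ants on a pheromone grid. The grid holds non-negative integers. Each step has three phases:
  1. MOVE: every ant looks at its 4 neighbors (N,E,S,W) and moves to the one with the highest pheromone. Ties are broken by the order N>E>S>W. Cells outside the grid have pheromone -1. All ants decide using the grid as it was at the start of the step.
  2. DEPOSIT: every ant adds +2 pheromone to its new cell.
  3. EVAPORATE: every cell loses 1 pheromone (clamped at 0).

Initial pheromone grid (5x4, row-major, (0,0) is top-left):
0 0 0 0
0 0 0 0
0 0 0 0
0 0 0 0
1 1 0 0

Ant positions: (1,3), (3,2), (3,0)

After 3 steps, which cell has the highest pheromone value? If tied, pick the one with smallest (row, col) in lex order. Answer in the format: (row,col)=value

Answer: (1,2)=2

Derivation:
Step 1: ant0:(1,3)->N->(0,3) | ant1:(3,2)->N->(2,2) | ant2:(3,0)->S->(4,0)
  grid max=2 at (4,0)
Step 2: ant0:(0,3)->S->(1,3) | ant1:(2,2)->N->(1,2) | ant2:(4,0)->N->(3,0)
  grid max=1 at (1,2)
Step 3: ant0:(1,3)->W->(1,2) | ant1:(1,2)->E->(1,3) | ant2:(3,0)->S->(4,0)
  grid max=2 at (1,2)
Final grid:
  0 0 0 0
  0 0 2 2
  0 0 0 0
  0 0 0 0
  2 0 0 0
Max pheromone 2 at (1,2)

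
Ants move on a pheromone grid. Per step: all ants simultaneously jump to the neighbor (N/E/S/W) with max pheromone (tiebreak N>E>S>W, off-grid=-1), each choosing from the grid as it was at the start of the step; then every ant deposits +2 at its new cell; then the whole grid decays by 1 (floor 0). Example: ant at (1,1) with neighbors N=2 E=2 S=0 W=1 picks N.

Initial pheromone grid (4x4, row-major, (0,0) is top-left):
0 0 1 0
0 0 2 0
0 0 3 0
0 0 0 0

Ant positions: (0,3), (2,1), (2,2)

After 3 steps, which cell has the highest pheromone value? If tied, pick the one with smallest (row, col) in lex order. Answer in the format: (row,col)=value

Step 1: ant0:(0,3)->W->(0,2) | ant1:(2,1)->E->(2,2) | ant2:(2,2)->N->(1,2)
  grid max=4 at (2,2)
Step 2: ant0:(0,2)->S->(1,2) | ant1:(2,2)->N->(1,2) | ant2:(1,2)->S->(2,2)
  grid max=6 at (1,2)
Step 3: ant0:(1,2)->S->(2,2) | ant1:(1,2)->S->(2,2) | ant2:(2,2)->N->(1,2)
  grid max=8 at (2,2)
Final grid:
  0 0 0 0
  0 0 7 0
  0 0 8 0
  0 0 0 0
Max pheromone 8 at (2,2)

Answer: (2,2)=8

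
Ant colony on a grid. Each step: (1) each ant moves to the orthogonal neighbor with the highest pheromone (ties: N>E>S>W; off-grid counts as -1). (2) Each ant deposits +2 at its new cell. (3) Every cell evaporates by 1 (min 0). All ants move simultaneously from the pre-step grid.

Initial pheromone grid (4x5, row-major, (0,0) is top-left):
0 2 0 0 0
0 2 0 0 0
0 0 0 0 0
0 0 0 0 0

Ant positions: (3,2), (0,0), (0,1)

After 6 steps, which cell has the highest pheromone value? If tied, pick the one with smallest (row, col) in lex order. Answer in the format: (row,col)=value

Answer: (0,1)=12

Derivation:
Step 1: ant0:(3,2)->N->(2,2) | ant1:(0,0)->E->(0,1) | ant2:(0,1)->S->(1,1)
  grid max=3 at (0,1)
Step 2: ant0:(2,2)->N->(1,2) | ant1:(0,1)->S->(1,1) | ant2:(1,1)->N->(0,1)
  grid max=4 at (0,1)
Step 3: ant0:(1,2)->W->(1,1) | ant1:(1,1)->N->(0,1) | ant2:(0,1)->S->(1,1)
  grid max=7 at (1,1)
Step 4: ant0:(1,1)->N->(0,1) | ant1:(0,1)->S->(1,1) | ant2:(1,1)->N->(0,1)
  grid max=8 at (0,1)
Step 5: ant0:(0,1)->S->(1,1) | ant1:(1,1)->N->(0,1) | ant2:(0,1)->S->(1,1)
  grid max=11 at (1,1)
Step 6: ant0:(1,1)->N->(0,1) | ant1:(0,1)->S->(1,1) | ant2:(1,1)->N->(0,1)
  grid max=12 at (0,1)
Final grid:
  0 12 0 0 0
  0 12 0 0 0
  0 0 0 0 0
  0 0 0 0 0
Max pheromone 12 at (0,1)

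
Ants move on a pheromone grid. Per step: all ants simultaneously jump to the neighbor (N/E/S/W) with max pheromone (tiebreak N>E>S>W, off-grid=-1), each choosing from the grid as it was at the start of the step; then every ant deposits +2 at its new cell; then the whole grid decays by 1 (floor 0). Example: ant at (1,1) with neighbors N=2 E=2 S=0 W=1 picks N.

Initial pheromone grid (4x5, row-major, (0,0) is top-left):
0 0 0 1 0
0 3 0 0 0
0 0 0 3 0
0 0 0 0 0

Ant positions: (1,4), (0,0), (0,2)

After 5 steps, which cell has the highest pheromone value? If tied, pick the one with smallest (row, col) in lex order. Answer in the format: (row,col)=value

Answer: (0,3)=6

Derivation:
Step 1: ant0:(1,4)->N->(0,4) | ant1:(0,0)->E->(0,1) | ant2:(0,2)->E->(0,3)
  grid max=2 at (0,3)
Step 2: ant0:(0,4)->W->(0,3) | ant1:(0,1)->S->(1,1) | ant2:(0,3)->E->(0,4)
  grid max=3 at (0,3)
Step 3: ant0:(0,3)->E->(0,4) | ant1:(1,1)->N->(0,1) | ant2:(0,4)->W->(0,3)
  grid max=4 at (0,3)
Step 4: ant0:(0,4)->W->(0,3) | ant1:(0,1)->S->(1,1) | ant2:(0,3)->E->(0,4)
  grid max=5 at (0,3)
Step 5: ant0:(0,3)->E->(0,4) | ant1:(1,1)->N->(0,1) | ant2:(0,4)->W->(0,3)
  grid max=6 at (0,3)
Final grid:
  0 1 0 6 5
  0 2 0 0 0
  0 0 0 0 0
  0 0 0 0 0
Max pheromone 6 at (0,3)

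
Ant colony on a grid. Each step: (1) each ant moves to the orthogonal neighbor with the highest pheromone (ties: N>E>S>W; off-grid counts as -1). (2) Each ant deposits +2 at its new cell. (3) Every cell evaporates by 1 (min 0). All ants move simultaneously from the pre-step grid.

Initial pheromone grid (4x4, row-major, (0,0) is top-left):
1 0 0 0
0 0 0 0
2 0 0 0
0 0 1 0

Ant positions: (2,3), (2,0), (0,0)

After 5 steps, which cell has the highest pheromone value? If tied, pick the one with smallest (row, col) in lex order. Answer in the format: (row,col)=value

Step 1: ant0:(2,3)->N->(1,3) | ant1:(2,0)->N->(1,0) | ant2:(0,0)->E->(0,1)
  grid max=1 at (0,1)
Step 2: ant0:(1,3)->N->(0,3) | ant1:(1,0)->S->(2,0) | ant2:(0,1)->E->(0,2)
  grid max=2 at (2,0)
Step 3: ant0:(0,3)->W->(0,2) | ant1:(2,0)->N->(1,0) | ant2:(0,2)->E->(0,3)
  grid max=2 at (0,2)
Step 4: ant0:(0,2)->E->(0,3) | ant1:(1,0)->S->(2,0) | ant2:(0,3)->W->(0,2)
  grid max=3 at (0,2)
Step 5: ant0:(0,3)->W->(0,2) | ant1:(2,0)->N->(1,0) | ant2:(0,2)->E->(0,3)
  grid max=4 at (0,2)
Final grid:
  0 0 4 4
  1 0 0 0
  1 0 0 0
  0 0 0 0
Max pheromone 4 at (0,2)

Answer: (0,2)=4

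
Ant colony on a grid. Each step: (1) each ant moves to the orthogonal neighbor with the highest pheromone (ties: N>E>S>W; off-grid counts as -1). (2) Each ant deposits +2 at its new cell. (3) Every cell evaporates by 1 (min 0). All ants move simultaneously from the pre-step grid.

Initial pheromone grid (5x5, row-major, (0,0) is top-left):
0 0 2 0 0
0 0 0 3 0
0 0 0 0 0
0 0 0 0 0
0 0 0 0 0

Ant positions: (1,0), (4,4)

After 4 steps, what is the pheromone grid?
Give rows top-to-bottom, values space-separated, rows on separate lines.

After step 1: ants at (0,0),(3,4)
  1 0 1 0 0
  0 0 0 2 0
  0 0 0 0 0
  0 0 0 0 1
  0 0 0 0 0
After step 2: ants at (0,1),(2,4)
  0 1 0 0 0
  0 0 0 1 0
  0 0 0 0 1
  0 0 0 0 0
  0 0 0 0 0
After step 3: ants at (0,2),(1,4)
  0 0 1 0 0
  0 0 0 0 1
  0 0 0 0 0
  0 0 0 0 0
  0 0 0 0 0
After step 4: ants at (0,3),(0,4)
  0 0 0 1 1
  0 0 0 0 0
  0 0 0 0 0
  0 0 0 0 0
  0 0 0 0 0

0 0 0 1 1
0 0 0 0 0
0 0 0 0 0
0 0 0 0 0
0 0 0 0 0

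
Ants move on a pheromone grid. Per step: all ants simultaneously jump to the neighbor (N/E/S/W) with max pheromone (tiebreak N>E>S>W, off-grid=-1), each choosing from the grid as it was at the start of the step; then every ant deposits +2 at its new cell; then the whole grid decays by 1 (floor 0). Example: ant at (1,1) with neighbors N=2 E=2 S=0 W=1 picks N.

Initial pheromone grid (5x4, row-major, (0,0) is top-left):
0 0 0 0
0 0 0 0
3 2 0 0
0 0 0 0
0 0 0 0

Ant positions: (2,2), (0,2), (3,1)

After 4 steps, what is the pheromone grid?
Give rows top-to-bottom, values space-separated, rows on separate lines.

After step 1: ants at (2,1),(0,3),(2,1)
  0 0 0 1
  0 0 0 0
  2 5 0 0
  0 0 0 0
  0 0 0 0
After step 2: ants at (2,0),(1,3),(2,0)
  0 0 0 0
  0 0 0 1
  5 4 0 0
  0 0 0 0
  0 0 0 0
After step 3: ants at (2,1),(0,3),(2,1)
  0 0 0 1
  0 0 0 0
  4 7 0 0
  0 0 0 0
  0 0 0 0
After step 4: ants at (2,0),(1,3),(2,0)
  0 0 0 0
  0 0 0 1
  7 6 0 0
  0 0 0 0
  0 0 0 0

0 0 0 0
0 0 0 1
7 6 0 0
0 0 0 0
0 0 0 0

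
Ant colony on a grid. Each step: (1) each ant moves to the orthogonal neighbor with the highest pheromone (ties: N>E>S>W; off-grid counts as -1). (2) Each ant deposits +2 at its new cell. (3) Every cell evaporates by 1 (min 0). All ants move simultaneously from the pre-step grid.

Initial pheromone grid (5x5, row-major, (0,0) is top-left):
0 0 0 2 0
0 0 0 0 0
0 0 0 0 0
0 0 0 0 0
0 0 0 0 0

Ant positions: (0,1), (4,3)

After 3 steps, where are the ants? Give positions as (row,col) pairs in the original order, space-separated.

Step 1: ant0:(0,1)->E->(0,2) | ant1:(4,3)->N->(3,3)
  grid max=1 at (0,2)
Step 2: ant0:(0,2)->E->(0,3) | ant1:(3,3)->N->(2,3)
  grid max=2 at (0,3)
Step 3: ant0:(0,3)->E->(0,4) | ant1:(2,3)->N->(1,3)
  grid max=1 at (0,3)

(0,4) (1,3)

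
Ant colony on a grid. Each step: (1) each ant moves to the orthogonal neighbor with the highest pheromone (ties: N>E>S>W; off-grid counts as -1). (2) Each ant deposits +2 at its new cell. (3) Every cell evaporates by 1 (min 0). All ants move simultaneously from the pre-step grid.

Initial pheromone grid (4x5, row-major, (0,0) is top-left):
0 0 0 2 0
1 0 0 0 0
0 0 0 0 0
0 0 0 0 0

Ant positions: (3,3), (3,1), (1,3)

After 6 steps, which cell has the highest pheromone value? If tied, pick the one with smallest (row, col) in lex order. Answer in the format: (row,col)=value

Answer: (0,3)=8

Derivation:
Step 1: ant0:(3,3)->N->(2,3) | ant1:(3,1)->N->(2,1) | ant2:(1,3)->N->(0,3)
  grid max=3 at (0,3)
Step 2: ant0:(2,3)->N->(1,3) | ant1:(2,1)->N->(1,1) | ant2:(0,3)->E->(0,4)
  grid max=2 at (0,3)
Step 3: ant0:(1,3)->N->(0,3) | ant1:(1,1)->N->(0,1) | ant2:(0,4)->W->(0,3)
  grid max=5 at (0,3)
Step 4: ant0:(0,3)->E->(0,4) | ant1:(0,1)->E->(0,2) | ant2:(0,3)->E->(0,4)
  grid max=4 at (0,3)
Step 5: ant0:(0,4)->W->(0,3) | ant1:(0,2)->E->(0,3) | ant2:(0,4)->W->(0,3)
  grid max=9 at (0,3)
Step 6: ant0:(0,3)->E->(0,4) | ant1:(0,3)->E->(0,4) | ant2:(0,3)->E->(0,4)
  grid max=8 at (0,3)
Final grid:
  0 0 0 8 7
  0 0 0 0 0
  0 0 0 0 0
  0 0 0 0 0
Max pheromone 8 at (0,3)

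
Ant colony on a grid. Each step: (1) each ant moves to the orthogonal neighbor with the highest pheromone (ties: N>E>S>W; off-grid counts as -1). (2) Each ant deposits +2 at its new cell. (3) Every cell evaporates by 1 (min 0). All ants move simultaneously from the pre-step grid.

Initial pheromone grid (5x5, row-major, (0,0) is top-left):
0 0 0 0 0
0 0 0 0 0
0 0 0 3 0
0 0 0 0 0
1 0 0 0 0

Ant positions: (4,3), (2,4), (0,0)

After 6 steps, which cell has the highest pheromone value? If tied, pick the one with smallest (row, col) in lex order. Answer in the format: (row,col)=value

Answer: (2,3)=9

Derivation:
Step 1: ant0:(4,3)->N->(3,3) | ant1:(2,4)->W->(2,3) | ant2:(0,0)->E->(0,1)
  grid max=4 at (2,3)
Step 2: ant0:(3,3)->N->(2,3) | ant1:(2,3)->S->(3,3) | ant2:(0,1)->E->(0,2)
  grid max=5 at (2,3)
Step 3: ant0:(2,3)->S->(3,3) | ant1:(3,3)->N->(2,3) | ant2:(0,2)->E->(0,3)
  grid max=6 at (2,3)
Step 4: ant0:(3,3)->N->(2,3) | ant1:(2,3)->S->(3,3) | ant2:(0,3)->E->(0,4)
  grid max=7 at (2,3)
Step 5: ant0:(2,3)->S->(3,3) | ant1:(3,3)->N->(2,3) | ant2:(0,4)->S->(1,4)
  grid max=8 at (2,3)
Step 6: ant0:(3,3)->N->(2,3) | ant1:(2,3)->S->(3,3) | ant2:(1,4)->N->(0,4)
  grid max=9 at (2,3)
Final grid:
  0 0 0 0 1
  0 0 0 0 0
  0 0 0 9 0
  0 0 0 6 0
  0 0 0 0 0
Max pheromone 9 at (2,3)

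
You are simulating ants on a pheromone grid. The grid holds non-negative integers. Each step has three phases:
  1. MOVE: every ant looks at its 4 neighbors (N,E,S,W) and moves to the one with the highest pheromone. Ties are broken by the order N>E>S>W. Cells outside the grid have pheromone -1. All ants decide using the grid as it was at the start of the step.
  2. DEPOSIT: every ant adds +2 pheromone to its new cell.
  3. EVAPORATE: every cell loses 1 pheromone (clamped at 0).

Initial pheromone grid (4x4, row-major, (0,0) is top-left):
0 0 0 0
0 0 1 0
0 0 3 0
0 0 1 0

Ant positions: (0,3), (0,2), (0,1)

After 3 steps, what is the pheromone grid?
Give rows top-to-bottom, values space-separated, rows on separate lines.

After step 1: ants at (1,3),(1,2),(0,2)
  0 0 1 0
  0 0 2 1
  0 0 2 0
  0 0 0 0
After step 2: ants at (1,2),(2,2),(1,2)
  0 0 0 0
  0 0 5 0
  0 0 3 0
  0 0 0 0
After step 3: ants at (2,2),(1,2),(2,2)
  0 0 0 0
  0 0 6 0
  0 0 6 0
  0 0 0 0

0 0 0 0
0 0 6 0
0 0 6 0
0 0 0 0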